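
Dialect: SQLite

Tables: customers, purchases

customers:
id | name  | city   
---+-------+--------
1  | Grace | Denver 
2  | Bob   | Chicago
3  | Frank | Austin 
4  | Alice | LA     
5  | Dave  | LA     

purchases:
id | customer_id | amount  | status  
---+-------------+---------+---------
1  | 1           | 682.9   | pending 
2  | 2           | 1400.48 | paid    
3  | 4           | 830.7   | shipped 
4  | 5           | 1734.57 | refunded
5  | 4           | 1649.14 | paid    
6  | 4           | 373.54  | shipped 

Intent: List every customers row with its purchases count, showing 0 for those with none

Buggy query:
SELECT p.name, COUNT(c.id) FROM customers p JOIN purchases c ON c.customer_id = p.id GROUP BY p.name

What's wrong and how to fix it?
Bug: INNER JOIN drops customers rows that have no matching purchases rows

Fix: Use LEFT JOIN so parents without children still appear (COUNT(c.id) gives 0)

Corrected query:
SELECT p.name, COUNT(c.id) FROM customers p LEFT JOIN purchases c ON c.customer_id = p.id GROUP BY p.name

Result:
name  | COUNT(c.id)
------+------------
Alice | 3          
Bob   | 1          
Dave  | 1          
Frank | 0          
Grace | 1          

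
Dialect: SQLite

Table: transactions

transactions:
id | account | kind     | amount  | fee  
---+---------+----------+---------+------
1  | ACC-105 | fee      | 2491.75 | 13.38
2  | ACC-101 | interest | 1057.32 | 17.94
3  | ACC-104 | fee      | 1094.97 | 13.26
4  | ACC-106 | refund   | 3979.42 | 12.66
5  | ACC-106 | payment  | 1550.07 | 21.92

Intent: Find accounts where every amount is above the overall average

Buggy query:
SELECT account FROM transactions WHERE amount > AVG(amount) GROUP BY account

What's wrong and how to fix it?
Bug: AVG() is an aggregate; it can't sit directly in WHERE

Fix: Use a subquery for AVG and a HAVING MIN(...) filter so the condition holds for every row in the group

Corrected query:
SELECT account FROM transactions GROUP BY account HAVING MIN(amount) > (SELECT AVG(amount) FROM transactions)

Result:
account
-------
ACC-105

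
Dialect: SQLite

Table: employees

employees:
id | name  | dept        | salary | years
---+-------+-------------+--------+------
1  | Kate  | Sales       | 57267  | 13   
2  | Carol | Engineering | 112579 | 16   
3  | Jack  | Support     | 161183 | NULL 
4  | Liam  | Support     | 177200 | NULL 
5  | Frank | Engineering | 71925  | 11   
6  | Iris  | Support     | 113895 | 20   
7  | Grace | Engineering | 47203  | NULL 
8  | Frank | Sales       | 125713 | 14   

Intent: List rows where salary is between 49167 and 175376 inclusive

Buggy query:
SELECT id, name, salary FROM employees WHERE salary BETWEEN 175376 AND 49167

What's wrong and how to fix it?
Bug: The bounds are reversed; BETWEEN a AND b requires a <= b to match anything

Fix: Swap the bounds so the smaller value comes first

Corrected query:
SELECT id, name, salary FROM employees WHERE salary BETWEEN 49167 AND 175376

Result:
id | name  | salary
---+-------+-------
1  | Kate  | 57267 
2  | Carol | 112579
3  | Jack  | 161183
5  | Frank | 71925 
6  | Iris  | 113895
8  | Frank | 125713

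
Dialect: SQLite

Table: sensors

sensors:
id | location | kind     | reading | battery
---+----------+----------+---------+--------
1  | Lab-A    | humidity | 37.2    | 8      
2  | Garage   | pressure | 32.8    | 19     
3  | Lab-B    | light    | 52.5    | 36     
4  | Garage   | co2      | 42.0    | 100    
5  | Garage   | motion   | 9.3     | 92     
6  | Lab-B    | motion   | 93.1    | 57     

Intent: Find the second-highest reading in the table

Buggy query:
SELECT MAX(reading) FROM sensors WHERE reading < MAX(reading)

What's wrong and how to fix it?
Bug: MAX(reading) on the right of the comparison is an aggregate-in-WHERE error

Fix: Put the inner MAX in a scalar subquery

Corrected query:
SELECT MAX(reading) FROM sensors WHERE reading < (SELECT MAX(reading) FROM sensors)

Result:
MAX(reading)
------------
52.5        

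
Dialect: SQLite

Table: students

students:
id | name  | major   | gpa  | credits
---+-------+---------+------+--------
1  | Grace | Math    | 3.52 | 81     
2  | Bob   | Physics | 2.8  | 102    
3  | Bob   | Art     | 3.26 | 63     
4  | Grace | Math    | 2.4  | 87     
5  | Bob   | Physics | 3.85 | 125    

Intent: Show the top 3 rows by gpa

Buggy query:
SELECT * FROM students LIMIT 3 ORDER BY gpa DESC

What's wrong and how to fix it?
Bug: LIMIT must come after ORDER BY

Fix: Swap the clauses: ORDER BY first, then LIMIT

Corrected query:
SELECT * FROM students ORDER BY gpa DESC LIMIT 3

Result:
id | name  | major   | gpa  | credits
---+-------+---------+------+--------
5  | Bob   | Physics | 3.85 | 125    
1  | Grace | Math    | 3.52 | 81     
3  | Bob   | Art     | 3.26 | 63     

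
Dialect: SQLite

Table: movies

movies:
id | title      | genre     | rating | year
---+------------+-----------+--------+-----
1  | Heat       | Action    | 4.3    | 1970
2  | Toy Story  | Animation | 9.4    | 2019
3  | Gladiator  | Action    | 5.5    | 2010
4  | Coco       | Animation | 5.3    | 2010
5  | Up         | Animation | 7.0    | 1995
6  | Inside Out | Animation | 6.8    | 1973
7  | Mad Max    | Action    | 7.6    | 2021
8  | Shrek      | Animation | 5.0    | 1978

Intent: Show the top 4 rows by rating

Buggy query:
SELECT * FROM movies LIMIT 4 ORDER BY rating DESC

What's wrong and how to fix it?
Bug: ORDER BY cannot follow LIMIT; LIMIT is the final clause

Fix: Swap the clauses: ORDER BY first, then LIMIT

Corrected query:
SELECT * FROM movies ORDER BY rating DESC LIMIT 4

Result:
id | title      | genre     | rating | year
---+------------+-----------+--------+-----
2  | Toy Story  | Animation | 9.4    | 2019
7  | Mad Max    | Action    | 7.6    | 2021
5  | Up         | Animation | 7      | 1995
6  | Inside Out | Animation | 6.8    | 1973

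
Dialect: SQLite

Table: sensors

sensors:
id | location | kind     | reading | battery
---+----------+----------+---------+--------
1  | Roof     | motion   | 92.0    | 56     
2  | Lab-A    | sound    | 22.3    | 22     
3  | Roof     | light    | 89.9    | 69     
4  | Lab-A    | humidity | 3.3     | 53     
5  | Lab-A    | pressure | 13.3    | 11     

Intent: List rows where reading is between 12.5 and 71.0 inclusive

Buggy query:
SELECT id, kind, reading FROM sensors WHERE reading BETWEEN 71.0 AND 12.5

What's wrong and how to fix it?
Bug: BETWEEN expects the lower bound first; with 71.0 AND 12.5 the range is empty

Fix: Write BETWEEN 12.5 AND 71.0

Corrected query:
SELECT id, kind, reading FROM sensors WHERE reading BETWEEN 12.5 AND 71.0

Result:
id | kind     | reading
---+----------+--------
2  | sound    | 22.3   
5  | pressure | 13.3   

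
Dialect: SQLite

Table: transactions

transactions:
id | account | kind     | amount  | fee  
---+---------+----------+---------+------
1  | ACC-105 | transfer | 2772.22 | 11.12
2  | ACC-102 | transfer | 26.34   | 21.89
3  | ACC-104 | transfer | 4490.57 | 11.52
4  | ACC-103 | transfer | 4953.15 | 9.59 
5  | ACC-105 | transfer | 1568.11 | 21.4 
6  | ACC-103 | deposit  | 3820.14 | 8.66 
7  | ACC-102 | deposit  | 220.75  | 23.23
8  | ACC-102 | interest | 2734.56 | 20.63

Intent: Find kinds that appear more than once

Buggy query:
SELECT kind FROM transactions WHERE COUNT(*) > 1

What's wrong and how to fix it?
Bug: WHERE can't reference COUNT(*); aggregates are computed after WHERE

Fix: Group first, then use HAVING for the count condition

Corrected query:
SELECT kind FROM transactions GROUP BY kind HAVING COUNT(*) > 1

Result:
kind    
--------
deposit 
transfer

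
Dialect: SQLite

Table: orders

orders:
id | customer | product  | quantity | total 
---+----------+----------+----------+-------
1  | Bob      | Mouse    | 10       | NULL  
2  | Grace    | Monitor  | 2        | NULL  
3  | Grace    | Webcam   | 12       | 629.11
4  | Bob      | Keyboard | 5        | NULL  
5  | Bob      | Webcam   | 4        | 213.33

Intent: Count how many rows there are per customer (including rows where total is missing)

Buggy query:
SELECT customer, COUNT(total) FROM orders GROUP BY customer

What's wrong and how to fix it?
Bug: COUNT(column) counts non-NULL values only; rows with NULL total aren't counted

Fix: Use COUNT(*) to count all rows regardless of NULL

Corrected query:
SELECT customer, COUNT(*) FROM orders GROUP BY customer

Result:
customer | COUNT(*)
---------+---------
Bob      | 3       
Grace    | 2       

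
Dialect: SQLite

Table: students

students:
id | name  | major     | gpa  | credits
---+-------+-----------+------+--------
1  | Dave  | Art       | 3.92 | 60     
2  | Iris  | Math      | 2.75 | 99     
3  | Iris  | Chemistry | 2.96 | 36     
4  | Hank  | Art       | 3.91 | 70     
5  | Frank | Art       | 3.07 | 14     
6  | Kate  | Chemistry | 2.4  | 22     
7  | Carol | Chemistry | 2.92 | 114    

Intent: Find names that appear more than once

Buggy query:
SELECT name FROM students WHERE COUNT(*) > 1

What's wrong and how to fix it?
Bug: COUNT(*) is an aggregate and cannot be used in WHERE

Fix: GROUP BY name, then filter groups with HAVING COUNT(*) > 1

Corrected query:
SELECT name FROM students GROUP BY name HAVING COUNT(*) > 1

Result:
name
----
Iris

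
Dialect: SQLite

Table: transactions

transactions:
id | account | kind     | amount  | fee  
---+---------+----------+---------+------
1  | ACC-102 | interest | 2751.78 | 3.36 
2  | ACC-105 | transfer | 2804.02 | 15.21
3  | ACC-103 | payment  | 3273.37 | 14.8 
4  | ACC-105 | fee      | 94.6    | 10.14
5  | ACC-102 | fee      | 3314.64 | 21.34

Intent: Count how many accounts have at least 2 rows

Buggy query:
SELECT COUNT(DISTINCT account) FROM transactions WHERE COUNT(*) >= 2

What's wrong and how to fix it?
Bug: COUNT(*) cannot appear in WHERE; the per-group count doesn't exist yet

Fix: Group first with HAVING COUNT(*) >= 2, then COUNT the resulting groups

Corrected query:
SELECT COUNT(*) FROM (SELECT account FROM transactions GROUP BY account HAVING COUNT(*) >= 2)

Result:
COUNT(*)
--------
2       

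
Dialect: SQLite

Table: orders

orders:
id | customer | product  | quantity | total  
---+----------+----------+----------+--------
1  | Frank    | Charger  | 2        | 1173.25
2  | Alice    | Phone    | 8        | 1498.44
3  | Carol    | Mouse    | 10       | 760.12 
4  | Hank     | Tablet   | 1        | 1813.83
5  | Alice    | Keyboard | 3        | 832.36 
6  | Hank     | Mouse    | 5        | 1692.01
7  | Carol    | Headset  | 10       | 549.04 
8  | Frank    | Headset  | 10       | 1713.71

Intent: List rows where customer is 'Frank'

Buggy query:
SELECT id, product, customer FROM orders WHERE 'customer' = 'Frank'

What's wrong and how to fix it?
Bug: Single quotes denote string literals in SQL; the column name is being compared as a constant string

Fix: Remove the quotes around the column name (or use double quotes for an identifier)

Corrected query:
SELECT id, product, customer FROM orders WHERE customer = 'Frank'

Result:
id | product | customer
---+---------+---------
1  | Charger | Frank   
8  | Headset | Frank   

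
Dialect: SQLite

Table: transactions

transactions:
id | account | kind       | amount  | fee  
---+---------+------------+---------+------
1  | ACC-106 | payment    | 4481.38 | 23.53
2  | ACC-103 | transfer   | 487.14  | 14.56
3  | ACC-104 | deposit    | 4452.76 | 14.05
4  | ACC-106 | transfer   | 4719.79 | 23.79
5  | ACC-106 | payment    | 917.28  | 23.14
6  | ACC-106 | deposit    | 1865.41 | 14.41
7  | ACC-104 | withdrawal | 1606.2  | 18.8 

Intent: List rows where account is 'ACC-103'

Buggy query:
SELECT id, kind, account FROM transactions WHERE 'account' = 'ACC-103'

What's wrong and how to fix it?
Bug: 'account' in single quotes is a string literal, not the column; the comparison is literal-vs-literal and never true

Fix: Remove the quotes around the column name (or use double quotes for an identifier)

Corrected query:
SELECT id, kind, account FROM transactions WHERE account = 'ACC-103'

Result:
id | kind     | account
---+----------+--------
2  | transfer | ACC-103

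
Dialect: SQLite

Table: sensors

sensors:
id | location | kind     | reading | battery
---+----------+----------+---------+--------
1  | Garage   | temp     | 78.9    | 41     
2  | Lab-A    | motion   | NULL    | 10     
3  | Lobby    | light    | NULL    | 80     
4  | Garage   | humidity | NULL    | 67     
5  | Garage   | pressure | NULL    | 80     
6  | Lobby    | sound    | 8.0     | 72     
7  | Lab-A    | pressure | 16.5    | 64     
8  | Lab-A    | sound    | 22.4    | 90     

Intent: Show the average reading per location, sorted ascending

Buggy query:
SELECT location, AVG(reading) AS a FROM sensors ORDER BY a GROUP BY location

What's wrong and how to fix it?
Bug: ORDER BY appears before GROUP BY; SQL clause order requires GROUP BY first

Fix: Reorder: SELECT … FROM … GROUP BY … ORDER BY …

Corrected query:
SELECT location, AVG(reading) AS a FROM sensors GROUP BY location ORDER BY a

Result:
location | a    
---------+------
Lobby    | 8    
Lab-A    | 19.45
Garage   | 78.9 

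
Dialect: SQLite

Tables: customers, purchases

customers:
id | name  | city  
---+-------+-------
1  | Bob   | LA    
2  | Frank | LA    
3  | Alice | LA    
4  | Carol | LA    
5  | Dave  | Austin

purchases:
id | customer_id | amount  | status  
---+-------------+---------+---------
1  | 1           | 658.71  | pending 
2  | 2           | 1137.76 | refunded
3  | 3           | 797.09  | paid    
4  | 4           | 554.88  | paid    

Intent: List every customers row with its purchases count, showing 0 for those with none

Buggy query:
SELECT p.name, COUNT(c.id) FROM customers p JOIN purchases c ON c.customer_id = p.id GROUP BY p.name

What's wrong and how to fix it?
Bug: An inner join excludes parents with zero children

Fix: Switch to LEFT JOIN to retain unmatched parent rows

Corrected query:
SELECT p.name, COUNT(c.id) FROM customers p LEFT JOIN purchases c ON c.customer_id = p.id GROUP BY p.name

Result:
name  | COUNT(c.id)
------+------------
Alice | 1          
Bob   | 1          
Carol | 1          
Dave  | 0          
Frank | 1          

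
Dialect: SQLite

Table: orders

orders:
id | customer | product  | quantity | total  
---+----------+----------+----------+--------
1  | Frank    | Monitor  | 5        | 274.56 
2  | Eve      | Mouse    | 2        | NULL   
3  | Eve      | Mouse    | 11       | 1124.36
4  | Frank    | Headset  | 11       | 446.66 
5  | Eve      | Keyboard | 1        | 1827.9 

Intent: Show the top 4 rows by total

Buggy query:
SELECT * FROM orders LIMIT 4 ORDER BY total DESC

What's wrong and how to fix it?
Bug: LIMIT must come after ORDER BY

Fix: Sort with ORDER BY, then apply LIMIT

Corrected query:
SELECT * FROM orders ORDER BY total DESC LIMIT 4

Result:
id | customer | product  | quantity | total  
---+----------+----------+----------+--------
5  | Eve      | Keyboard | 1        | 1827.9 
3  | Eve      | Mouse    | 11       | 1124.36
4  | Frank    | Headset  | 11       | 446.66 
1  | Frank    | Monitor  | 5        | 274.56 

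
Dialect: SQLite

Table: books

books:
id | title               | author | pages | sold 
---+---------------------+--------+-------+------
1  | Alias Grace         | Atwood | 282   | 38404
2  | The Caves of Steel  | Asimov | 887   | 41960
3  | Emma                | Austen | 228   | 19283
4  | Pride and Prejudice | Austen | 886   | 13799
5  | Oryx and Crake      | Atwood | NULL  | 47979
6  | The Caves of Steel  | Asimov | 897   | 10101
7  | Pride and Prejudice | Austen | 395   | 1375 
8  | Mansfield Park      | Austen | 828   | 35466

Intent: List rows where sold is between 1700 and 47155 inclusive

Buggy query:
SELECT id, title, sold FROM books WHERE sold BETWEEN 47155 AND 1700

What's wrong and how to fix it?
Bug: The bounds are reversed; BETWEEN a AND b requires a <= b to match anything

Fix: Swap the bounds so the smaller value comes first

Corrected query:
SELECT id, title, sold FROM books WHERE sold BETWEEN 1700 AND 47155

Result:
id | title               | sold 
---+---------------------+------
1  | Alias Grace         | 38404
2  | The Caves of Steel  | 41960
3  | Emma                | 19283
4  | Pride and Prejudice | 13799
6  | The Caves of Steel  | 10101
8  | Mansfield Park      | 35466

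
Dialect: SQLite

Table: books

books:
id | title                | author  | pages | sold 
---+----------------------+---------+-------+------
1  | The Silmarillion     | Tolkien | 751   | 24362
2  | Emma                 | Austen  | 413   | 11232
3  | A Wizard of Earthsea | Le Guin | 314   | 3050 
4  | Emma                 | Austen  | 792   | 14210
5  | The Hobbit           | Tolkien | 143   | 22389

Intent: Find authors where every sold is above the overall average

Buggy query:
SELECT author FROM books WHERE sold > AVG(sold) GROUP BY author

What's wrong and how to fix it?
Bug: AVG() is an aggregate; it can't sit directly in WHERE

Fix: Use a subquery for AVG and a HAVING MIN(...) filter so the condition holds for every row in the group

Corrected query:
SELECT author FROM books GROUP BY author HAVING MIN(sold) > (SELECT AVG(sold) FROM books)

Result:
author 
-------
Tolkien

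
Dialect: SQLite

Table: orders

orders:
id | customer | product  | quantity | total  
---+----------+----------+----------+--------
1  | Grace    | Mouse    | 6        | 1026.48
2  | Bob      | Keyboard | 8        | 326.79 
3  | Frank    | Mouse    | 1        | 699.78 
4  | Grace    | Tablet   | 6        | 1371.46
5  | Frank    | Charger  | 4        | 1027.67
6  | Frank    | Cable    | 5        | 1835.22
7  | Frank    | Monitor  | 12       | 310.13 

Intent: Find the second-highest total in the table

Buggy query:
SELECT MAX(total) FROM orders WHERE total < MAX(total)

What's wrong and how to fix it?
Bug: MAX(total) on the right of the comparison is an aggregate-in-WHERE error

Fix: Put the inner MAX in a scalar subquery

Corrected query:
SELECT MAX(total) FROM orders WHERE total < (SELECT MAX(total) FROM orders)

Result:
MAX(total)
----------
1371.46   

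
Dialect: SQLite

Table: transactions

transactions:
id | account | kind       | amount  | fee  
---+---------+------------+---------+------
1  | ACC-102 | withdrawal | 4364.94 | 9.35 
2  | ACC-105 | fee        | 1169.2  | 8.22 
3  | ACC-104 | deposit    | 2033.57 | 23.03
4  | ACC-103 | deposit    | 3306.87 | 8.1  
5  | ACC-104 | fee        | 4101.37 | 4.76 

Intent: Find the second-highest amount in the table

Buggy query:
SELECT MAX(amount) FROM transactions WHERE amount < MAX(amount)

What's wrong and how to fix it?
Bug: MAX(amount) on the right of the comparison is an aggregate-in-WHERE error

Fix: Compute the overall MAX in a subquery, then take MAX of rows below it

Corrected query:
SELECT MAX(amount) FROM transactions WHERE amount < (SELECT MAX(amount) FROM transactions)

Result:
MAX(amount)
-----------
4101.37    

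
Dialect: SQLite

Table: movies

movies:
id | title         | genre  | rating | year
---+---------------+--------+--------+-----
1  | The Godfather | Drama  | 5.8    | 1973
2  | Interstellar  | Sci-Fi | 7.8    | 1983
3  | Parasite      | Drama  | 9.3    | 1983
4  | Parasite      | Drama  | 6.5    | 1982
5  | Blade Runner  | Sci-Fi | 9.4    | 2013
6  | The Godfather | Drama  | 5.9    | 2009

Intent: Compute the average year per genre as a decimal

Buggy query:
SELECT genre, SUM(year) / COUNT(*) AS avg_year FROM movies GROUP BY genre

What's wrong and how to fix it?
Bug: SUM(year) and COUNT(*) are both integers; the division truncates the fractional part

Fix: Cast one side to REAL so the division keeps the fractional part

Corrected query:
SELECT genre, SUM(year) * 1.0 / COUNT(*) AS avg_year FROM movies GROUP BY genre

Result:
genre  | avg_year
-------+---------
Drama  | 1986.75 
Sci-Fi | 1998    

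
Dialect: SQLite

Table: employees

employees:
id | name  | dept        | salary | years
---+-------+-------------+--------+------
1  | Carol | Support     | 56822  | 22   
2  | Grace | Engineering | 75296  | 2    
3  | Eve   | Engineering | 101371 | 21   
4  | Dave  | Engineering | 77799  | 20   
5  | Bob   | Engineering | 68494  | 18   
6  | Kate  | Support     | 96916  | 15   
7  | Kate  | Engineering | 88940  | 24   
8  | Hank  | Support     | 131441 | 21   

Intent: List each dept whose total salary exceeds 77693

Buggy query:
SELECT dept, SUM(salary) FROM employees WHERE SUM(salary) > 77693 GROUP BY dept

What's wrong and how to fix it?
Bug: SUM(salary) is an aggregate, but WHERE filters rows before aggregation

Fix: Use HAVING (which filters groups after aggregation) instead of WHERE

Corrected query:
SELECT dept, SUM(salary) FROM employees GROUP BY dept HAVING SUM(salary) > 77693

Result:
dept        | SUM(salary)
------------+------------
Engineering | 411900     
Support     | 285179     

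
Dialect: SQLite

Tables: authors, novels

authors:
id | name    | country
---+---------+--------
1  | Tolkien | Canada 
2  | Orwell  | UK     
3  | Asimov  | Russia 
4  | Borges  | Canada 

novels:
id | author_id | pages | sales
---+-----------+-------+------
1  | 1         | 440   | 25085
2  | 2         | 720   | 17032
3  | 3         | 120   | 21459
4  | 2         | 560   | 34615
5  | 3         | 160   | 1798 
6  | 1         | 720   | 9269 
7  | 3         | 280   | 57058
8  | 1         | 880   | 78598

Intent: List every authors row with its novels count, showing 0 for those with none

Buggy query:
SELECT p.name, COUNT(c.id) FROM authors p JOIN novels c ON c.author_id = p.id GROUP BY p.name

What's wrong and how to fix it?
Bug: An inner join excludes parents with zero children

Fix: Switch to LEFT JOIN to retain unmatched parent rows

Corrected query:
SELECT p.name, COUNT(c.id) FROM authors p LEFT JOIN novels c ON c.author_id = p.id GROUP BY p.name

Result:
name    | COUNT(c.id)
--------+------------
Asimov  | 3          
Borges  | 0          
Orwell  | 2          
Tolkien | 3          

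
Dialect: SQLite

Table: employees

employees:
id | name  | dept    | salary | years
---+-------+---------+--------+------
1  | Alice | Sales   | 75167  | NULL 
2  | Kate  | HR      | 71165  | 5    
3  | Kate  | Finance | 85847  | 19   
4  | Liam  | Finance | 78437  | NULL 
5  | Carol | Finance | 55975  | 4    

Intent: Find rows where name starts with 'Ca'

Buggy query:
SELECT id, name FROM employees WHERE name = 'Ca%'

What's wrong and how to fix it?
Bug: Wildcards only work with LIKE; '=' treats '%' as a literal character

Fix: Use LIKE for wildcard pattern matching

Corrected query:
SELECT id, name FROM employees WHERE name LIKE 'Ca%'

Result:
id | name 
---+------
5  | Carol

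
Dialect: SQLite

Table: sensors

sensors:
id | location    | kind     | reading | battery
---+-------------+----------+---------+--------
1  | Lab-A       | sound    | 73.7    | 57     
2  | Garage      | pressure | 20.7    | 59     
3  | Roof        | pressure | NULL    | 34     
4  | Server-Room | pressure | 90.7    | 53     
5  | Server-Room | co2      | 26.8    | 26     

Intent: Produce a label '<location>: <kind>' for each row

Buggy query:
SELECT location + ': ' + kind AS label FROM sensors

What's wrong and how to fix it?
Bug: SQLite uses || for string concatenation; + coerces text to numbers (yielding 0)

Fix: Use the || operator for string concatenation

Corrected query:
SELECT location || ': ' || kind AS label FROM sensors

Result:
label                
---------------------
Lab-A: sound         
Garage: pressure     
Roof: pressure       
Server-Room: pressure
Server-Room: co2     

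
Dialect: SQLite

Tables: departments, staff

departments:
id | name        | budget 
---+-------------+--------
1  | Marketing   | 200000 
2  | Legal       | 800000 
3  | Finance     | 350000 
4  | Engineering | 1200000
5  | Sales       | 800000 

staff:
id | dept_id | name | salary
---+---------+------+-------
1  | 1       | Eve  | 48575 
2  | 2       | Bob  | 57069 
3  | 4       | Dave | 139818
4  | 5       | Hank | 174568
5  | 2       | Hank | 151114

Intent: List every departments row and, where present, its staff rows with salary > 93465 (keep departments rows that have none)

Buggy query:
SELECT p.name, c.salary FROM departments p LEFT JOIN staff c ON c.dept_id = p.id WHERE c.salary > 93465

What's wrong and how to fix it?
Bug: A WHERE condition on the right-hand table after LEFT JOIN drops unmatched parents

Fix: Move the right-table condition into the ON clause so unmatched parents are kept

Corrected query:
SELECT p.name, c.salary FROM departments p LEFT JOIN staff c ON c.dept_id = p.id AND c.salary > 93465

Result:
name        | salary
------------+-------
Marketing   | NULL  
Legal       | 151114
Finance     | NULL  
Engineering | 139818
Sales       | 174568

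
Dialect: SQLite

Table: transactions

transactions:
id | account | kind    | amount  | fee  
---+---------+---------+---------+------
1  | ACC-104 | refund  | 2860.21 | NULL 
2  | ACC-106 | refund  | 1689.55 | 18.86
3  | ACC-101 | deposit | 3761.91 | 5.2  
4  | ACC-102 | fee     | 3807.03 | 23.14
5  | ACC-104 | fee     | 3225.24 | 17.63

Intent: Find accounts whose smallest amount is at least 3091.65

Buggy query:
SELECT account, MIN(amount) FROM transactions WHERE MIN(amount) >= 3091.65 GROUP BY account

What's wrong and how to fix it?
Bug: Aggregates like MIN are computed per group after WHERE runs

Fix: Replace WHERE with HAVING after the GROUP BY

Corrected query:
SELECT account, MIN(amount) FROM transactions GROUP BY account HAVING MIN(amount) >= 3091.65

Result:
account | MIN(amount)
--------+------------
ACC-101 | 3761.91    
ACC-102 | 3807.03    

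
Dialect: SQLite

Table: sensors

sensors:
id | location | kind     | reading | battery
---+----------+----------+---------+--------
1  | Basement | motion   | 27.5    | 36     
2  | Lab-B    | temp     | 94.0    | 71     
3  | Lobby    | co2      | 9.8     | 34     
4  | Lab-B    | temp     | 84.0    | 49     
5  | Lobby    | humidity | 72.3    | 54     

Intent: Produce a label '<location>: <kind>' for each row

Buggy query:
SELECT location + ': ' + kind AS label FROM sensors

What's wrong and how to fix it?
Bug: '+' is numeric addition; on text columns SQLite converts them to 0 instead of concatenating

Fix: Use the || operator for string concatenation

Corrected query:
SELECT location || ': ' || kind AS label FROM sensors

Result:
label           
----------------
Basement: motion
Lab-B: temp     
Lobby: co2      
Lab-B: temp     
Lobby: humidity 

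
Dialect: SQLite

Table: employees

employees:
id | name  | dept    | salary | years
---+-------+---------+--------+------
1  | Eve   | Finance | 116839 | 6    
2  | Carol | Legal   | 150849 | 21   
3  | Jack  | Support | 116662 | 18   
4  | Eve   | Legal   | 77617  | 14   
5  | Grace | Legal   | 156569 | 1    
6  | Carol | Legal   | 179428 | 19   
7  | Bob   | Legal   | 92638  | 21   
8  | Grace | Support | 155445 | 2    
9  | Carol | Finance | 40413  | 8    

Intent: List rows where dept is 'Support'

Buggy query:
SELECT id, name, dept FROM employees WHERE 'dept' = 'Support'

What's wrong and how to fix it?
Bug: Single quotes denote string literals in SQL; the column name is being compared as a constant string

Fix: Reference the column as dept without single quotes

Corrected query:
SELECT id, name, dept FROM employees WHERE dept = 'Support'

Result:
id | name  | dept   
---+-------+--------
3  | Jack  | Support
8  | Grace | Support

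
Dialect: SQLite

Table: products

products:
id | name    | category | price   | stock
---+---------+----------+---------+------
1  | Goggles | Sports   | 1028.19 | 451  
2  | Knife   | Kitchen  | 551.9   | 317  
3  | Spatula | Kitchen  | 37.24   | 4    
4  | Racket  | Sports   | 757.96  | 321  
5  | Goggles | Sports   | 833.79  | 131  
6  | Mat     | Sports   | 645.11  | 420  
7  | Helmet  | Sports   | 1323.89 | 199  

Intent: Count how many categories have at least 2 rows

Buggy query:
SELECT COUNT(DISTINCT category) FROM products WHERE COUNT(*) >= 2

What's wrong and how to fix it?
Bug: COUNT(*) cannot appear in WHERE; the per-group count doesn't exist yet

Fix: Group first with HAVING COUNT(*) >= 2, then COUNT the resulting groups

Corrected query:
SELECT COUNT(*) FROM (SELECT category FROM products GROUP BY category HAVING COUNT(*) >= 2)

Result:
COUNT(*)
--------
2       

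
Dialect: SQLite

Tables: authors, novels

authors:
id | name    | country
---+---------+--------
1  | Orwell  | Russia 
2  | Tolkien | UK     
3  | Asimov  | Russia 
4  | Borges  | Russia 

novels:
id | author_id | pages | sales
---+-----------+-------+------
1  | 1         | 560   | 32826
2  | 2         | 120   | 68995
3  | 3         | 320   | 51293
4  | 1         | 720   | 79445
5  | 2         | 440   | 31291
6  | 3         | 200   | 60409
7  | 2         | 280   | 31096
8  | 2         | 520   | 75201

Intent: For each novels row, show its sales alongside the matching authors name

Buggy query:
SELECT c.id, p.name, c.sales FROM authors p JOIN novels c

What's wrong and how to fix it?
Bug: JOIN with no ON clause produces a cartesian product; every novels row pairs with every authors row

Fix: Add ON c.author_id = p.id to the JOIN

Corrected query:
SELECT c.id, p.name, c.sales FROM authors p JOIN novels c ON c.author_id = p.id

Result:
id | name    | sales
---+---------+------
1  | Orwell  | 32826
2  | Tolkien | 68995
3  | Asimov  | 51293
4  | Orwell  | 79445
5  | Tolkien | 31291
6  | Asimov  | 60409
7  | Tolkien | 31096
8  | Tolkien | 75201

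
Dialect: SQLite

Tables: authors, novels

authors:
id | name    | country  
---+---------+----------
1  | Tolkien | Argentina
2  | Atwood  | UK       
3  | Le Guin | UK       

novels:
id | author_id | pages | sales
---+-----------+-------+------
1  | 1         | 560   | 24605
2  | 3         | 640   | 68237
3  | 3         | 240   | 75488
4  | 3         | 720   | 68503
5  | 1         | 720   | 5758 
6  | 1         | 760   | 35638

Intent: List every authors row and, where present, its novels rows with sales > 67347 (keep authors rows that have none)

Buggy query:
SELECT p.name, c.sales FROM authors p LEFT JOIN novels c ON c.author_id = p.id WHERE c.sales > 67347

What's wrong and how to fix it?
Bug: A WHERE condition on the right-hand table after LEFT JOIN drops unmatched parents

Fix: Move the right-table condition into the ON clause so unmatched parents are kept

Corrected query:
SELECT p.name, c.sales FROM authors p LEFT JOIN novels c ON c.author_id = p.id AND c.sales > 67347

Result:
name    | sales
--------+------
Tolkien | NULL 
Atwood  | NULL 
Le Guin | 68237
Le Guin | 68503
Le Guin | 75488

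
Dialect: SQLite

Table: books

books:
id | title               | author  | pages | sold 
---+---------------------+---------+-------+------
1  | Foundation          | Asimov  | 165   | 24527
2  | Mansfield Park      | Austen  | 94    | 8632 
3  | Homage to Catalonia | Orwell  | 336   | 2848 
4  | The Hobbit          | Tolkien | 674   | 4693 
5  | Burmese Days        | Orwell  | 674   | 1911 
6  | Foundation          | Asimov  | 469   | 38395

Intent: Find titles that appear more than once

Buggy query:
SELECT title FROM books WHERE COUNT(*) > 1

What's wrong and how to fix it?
Bug: WHERE can't reference COUNT(*); aggregates are computed after WHERE

Fix: GROUP BY title, then filter groups with HAVING COUNT(*) > 1

Corrected query:
SELECT title FROM books GROUP BY title HAVING COUNT(*) > 1

Result:
title     
----------
Foundation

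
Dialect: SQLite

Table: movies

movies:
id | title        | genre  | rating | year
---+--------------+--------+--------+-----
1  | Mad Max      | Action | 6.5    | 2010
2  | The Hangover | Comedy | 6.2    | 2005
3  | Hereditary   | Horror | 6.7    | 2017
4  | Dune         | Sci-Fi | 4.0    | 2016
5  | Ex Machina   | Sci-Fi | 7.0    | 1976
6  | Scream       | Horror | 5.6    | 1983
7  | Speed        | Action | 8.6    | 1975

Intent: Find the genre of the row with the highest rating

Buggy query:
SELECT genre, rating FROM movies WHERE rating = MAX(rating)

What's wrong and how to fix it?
Bug: WHERE is evaluated per row; an aggregate over the whole table isn't defined there

Fix: Wrap MAX in a scalar subquery so WHERE compares against a single value

Corrected query:
SELECT genre, rating FROM movies WHERE rating = (SELECT MAX(rating) FROM movies)

Result:
genre  | rating
-------+-------
Action | 8.6   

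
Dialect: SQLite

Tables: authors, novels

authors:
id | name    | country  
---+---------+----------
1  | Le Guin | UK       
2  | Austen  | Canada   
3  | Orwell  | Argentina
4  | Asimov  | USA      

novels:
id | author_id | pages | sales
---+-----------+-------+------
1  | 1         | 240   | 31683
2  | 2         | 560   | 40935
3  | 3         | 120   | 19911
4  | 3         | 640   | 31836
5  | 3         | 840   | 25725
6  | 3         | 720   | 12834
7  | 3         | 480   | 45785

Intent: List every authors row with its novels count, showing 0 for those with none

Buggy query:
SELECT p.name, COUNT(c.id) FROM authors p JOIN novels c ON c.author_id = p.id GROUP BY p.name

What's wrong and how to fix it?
Bug: INNER JOIN drops authors rows that have no matching novels rows

Fix: Switch to LEFT JOIN to retain unmatched parent rows

Corrected query:
SELECT p.name, COUNT(c.id) FROM authors p LEFT JOIN novels c ON c.author_id = p.id GROUP BY p.name

Result:
name    | COUNT(c.id)
--------+------------
Asimov  | 0          
Austen  | 1          
Le Guin | 1          
Orwell  | 5          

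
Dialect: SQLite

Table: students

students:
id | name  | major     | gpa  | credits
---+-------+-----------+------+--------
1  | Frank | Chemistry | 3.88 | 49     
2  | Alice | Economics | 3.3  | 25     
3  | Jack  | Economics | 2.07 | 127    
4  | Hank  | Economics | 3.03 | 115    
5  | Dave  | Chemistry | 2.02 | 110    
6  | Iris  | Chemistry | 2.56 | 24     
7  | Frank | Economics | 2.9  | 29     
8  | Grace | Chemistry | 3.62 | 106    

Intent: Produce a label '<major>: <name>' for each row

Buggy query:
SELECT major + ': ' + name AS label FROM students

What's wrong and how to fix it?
Bug: '+' is numeric addition; on text columns SQLite converts them to 0 instead of concatenating

Fix: Use the || operator for string concatenation

Corrected query:
SELECT major || ': ' || name AS label FROM students

Result:
label           
----------------
Chemistry: Frank
Economics: Alice
Economics: Jack 
Economics: Hank 
Chemistry: Dave 
Chemistry: Iris 
Economics: Frank
Chemistry: Grace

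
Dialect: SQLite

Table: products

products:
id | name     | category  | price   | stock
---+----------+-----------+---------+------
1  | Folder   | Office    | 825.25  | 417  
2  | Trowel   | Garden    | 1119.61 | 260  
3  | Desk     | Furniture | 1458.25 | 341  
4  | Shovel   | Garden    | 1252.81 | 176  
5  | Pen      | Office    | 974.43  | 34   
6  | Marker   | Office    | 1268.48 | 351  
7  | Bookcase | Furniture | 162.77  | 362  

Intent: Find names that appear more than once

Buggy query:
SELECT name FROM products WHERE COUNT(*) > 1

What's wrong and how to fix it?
Bug: COUNT(*) is an aggregate and cannot be used in WHERE

Fix: GROUP BY name, then filter groups with HAVING COUNT(*) > 1

Corrected query:
SELECT name FROM products GROUP BY name HAVING COUNT(*) > 1

Result:
(no rows)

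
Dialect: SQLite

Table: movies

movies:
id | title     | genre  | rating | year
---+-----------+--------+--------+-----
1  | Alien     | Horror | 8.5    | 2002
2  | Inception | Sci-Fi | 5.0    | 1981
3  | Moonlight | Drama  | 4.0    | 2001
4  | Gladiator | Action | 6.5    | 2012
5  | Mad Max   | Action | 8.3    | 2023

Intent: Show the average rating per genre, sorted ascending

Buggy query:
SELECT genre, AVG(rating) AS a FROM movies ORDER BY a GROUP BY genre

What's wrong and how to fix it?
Bug: ORDER BY appears before GROUP BY; SQL clause order requires GROUP BY first

Fix: Reorder: SELECT … FROM … GROUP BY … ORDER BY …

Corrected query:
SELECT genre, AVG(rating) AS a FROM movies GROUP BY genre ORDER BY a

Result:
genre  | a  
-------+----
Drama  | 4  
Sci-Fi | 5  
Action | 7.4
Horror | 8.5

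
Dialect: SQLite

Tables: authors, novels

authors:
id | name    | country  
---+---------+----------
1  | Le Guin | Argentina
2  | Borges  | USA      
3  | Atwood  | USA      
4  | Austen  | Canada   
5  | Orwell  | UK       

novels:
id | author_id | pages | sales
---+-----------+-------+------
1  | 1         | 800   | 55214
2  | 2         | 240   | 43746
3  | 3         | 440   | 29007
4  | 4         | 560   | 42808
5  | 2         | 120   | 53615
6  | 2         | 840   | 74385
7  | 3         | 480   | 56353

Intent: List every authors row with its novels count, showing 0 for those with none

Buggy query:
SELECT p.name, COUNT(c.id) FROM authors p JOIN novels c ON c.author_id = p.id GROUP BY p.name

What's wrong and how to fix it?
Bug: An inner join excludes parents with zero children

Fix: Switch to LEFT JOIN to retain unmatched parent rows

Corrected query:
SELECT p.name, COUNT(c.id) FROM authors p LEFT JOIN novels c ON c.author_id = p.id GROUP BY p.name

Result:
name    | COUNT(c.id)
--------+------------
Atwood  | 2          
Austen  | 1          
Borges  | 3          
Le Guin | 1          
Orwell  | 0          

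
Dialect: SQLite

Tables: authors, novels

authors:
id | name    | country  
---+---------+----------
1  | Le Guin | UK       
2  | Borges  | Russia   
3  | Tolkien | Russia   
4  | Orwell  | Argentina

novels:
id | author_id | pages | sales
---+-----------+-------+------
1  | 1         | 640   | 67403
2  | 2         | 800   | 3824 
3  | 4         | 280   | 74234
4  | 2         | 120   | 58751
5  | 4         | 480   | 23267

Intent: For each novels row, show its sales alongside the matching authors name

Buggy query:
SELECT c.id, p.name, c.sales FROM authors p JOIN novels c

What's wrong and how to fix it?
Bug: JOIN with no ON clause produces a cartesian product; every novels row pairs with every authors row

Fix: Add ON c.author_id = p.id to the JOIN

Corrected query:
SELECT c.id, p.name, c.sales FROM authors p JOIN novels c ON c.author_id = p.id

Result:
id | name    | sales
---+---------+------
1  | Le Guin | 67403
2  | Borges  | 3824 
3  | Orwell  | 74234
4  | Borges  | 58751
5  | Orwell  | 23267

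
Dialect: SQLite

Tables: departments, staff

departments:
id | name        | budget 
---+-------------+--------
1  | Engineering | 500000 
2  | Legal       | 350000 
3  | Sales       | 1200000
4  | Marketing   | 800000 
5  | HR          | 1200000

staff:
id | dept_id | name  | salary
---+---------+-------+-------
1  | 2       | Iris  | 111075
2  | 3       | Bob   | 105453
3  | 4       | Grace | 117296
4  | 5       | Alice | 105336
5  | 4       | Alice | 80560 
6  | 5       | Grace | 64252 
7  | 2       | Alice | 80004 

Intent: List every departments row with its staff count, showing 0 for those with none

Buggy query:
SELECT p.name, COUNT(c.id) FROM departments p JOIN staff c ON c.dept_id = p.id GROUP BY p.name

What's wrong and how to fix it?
Bug: INNER JOIN drops departments rows that have no matching staff rows

Fix: Switch to LEFT JOIN to retain unmatched parent rows

Corrected query:
SELECT p.name, COUNT(c.id) FROM departments p LEFT JOIN staff c ON c.dept_id = p.id GROUP BY p.name

Result:
name        | COUNT(c.id)
------------+------------
Engineering | 0          
HR          | 2          
Legal       | 2          
Marketing   | 2          
Sales       | 1          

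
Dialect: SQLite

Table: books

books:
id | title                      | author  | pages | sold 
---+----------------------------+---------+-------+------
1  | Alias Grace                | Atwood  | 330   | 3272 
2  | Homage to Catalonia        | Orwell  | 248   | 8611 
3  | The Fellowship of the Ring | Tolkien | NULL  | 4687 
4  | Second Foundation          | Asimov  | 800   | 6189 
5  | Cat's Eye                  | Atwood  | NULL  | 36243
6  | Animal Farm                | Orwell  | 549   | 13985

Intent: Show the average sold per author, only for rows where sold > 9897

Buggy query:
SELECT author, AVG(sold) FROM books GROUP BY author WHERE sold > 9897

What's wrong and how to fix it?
Bug: WHERE cannot follow GROUP BY

Fix: Move the WHERE clause before GROUP BY

Corrected query:
SELECT author, AVG(sold) FROM books WHERE sold > 9897 GROUP BY author

Result:
author | AVG(sold)
-------+----------
Atwood | 36243    
Orwell | 13985    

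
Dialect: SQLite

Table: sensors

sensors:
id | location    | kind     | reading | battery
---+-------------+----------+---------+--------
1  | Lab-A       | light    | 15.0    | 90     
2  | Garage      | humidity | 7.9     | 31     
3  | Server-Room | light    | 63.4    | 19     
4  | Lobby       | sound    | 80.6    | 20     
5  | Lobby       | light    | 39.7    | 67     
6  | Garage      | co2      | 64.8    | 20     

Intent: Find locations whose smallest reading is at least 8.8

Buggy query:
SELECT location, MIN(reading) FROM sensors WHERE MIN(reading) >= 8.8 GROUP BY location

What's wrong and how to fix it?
Bug: Aggregates like MIN are computed per group after WHERE runs

Fix: Replace WHERE with HAVING after the GROUP BY

Corrected query:
SELECT location, MIN(reading) FROM sensors GROUP BY location HAVING MIN(reading) >= 8.8

Result:
location    | MIN(reading)
------------+-------------
Lab-A       | 15          
Lobby       | 39.7        
Server-Room | 63.4        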